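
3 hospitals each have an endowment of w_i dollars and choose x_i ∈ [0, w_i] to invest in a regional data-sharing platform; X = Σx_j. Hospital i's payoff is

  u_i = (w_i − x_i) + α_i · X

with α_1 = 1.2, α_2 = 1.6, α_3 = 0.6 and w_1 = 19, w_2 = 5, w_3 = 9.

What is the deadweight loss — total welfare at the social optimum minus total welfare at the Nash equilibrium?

21.6

∂u_i/∂x_i = α_i − 1, so hospital i contributes w_i if α_i > 1, else 0.
α_i > 1 for i ∈ {1, 2}; NE contributions (19, 5, 0), X = 24.
W^NE = Σw_i − X^NE + (Σα_i)·X^NE = 33 + 2.4·24 = 90.6.
Planner: ∂(Σu_j)/∂x_i = Σα_j − 1 = 2.4 > 0, so everyone contributes w_i; X^SO = 33, W^SO = 33 + 2.4·33 = 112.2.
Deadweight loss = 21.6.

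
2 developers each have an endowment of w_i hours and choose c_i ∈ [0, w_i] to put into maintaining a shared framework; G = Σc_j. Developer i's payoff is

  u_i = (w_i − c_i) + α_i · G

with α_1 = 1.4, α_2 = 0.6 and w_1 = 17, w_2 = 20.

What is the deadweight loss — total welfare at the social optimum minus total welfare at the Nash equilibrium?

∂u_i/∂c_i = α_i − 1, so developer i contributes w_i if α_i > 1, else 0.
α_i > 1 for i ∈ {1}; NE contributions (17, 0), G = 17.
W^NE = Σw_i − G^NE + (Σα_i)·G^NE = 37 + 1·17 = 54.
Planner: ∂(Σu_j)/∂c_i = Σα_j − 1 = 1 > 0, so everyone contributes w_i; G^SO = 37, W^SO = 37 + 1·37 = 74.
Deadweight loss = 20.

20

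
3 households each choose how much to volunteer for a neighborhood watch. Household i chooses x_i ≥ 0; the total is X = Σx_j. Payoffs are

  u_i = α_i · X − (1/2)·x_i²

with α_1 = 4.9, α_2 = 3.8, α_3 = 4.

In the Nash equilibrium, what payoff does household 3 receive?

Household i's FOC: ∂u_i/∂x_i = α_i − x_i = 0, so x_i* = α_i.
NE contributions = (4.9, 3.8, 4); X = 12.7.
u_3 = α_3·X − ½·(x_3)² = 4·12.7 − ½·4² = 42.8.

42.8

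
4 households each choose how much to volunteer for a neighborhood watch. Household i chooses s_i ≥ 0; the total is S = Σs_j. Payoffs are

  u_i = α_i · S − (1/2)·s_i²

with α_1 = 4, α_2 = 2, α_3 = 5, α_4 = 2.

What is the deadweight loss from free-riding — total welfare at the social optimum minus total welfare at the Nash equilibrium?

Household i's FOC: ∂u_i/∂s_i = α_i − s_i = 0, so s_i* = α_i.
NE contributions = (4, 2, 5, 2); S = 13.
W^NE = (Σα)·S − ½Σα_i² = 13² − ½·49 = 144.5.
Planner sets s_i = Σα_j = 13 for every i, so S^SO = 4·13 = 52.
W^SO = (Σα)·S^SO − ½·4·(Σα)² = (4/2)·13² = 338.
Deadweight loss = W^SO − W^NE = 193.5.

193.5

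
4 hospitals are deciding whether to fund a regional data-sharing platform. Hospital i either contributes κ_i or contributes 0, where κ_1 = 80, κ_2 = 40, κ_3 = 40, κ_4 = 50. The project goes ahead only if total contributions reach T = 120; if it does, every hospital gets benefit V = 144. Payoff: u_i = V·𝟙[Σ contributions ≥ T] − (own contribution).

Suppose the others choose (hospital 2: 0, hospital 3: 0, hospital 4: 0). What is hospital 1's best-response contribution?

0

Others' total = 0. Even contributing 80 gives 80 < 120: no benefit either way.
Best response: 0.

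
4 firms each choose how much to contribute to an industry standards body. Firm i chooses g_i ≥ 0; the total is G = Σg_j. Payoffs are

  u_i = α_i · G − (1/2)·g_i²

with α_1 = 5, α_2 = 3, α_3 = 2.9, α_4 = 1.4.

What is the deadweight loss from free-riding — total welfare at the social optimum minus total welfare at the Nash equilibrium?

Firm i's FOC: ∂u_i/∂g_i = α_i − g_i = 0, so g_i* = α_i.
NE contributions = (5, 3, 2.9, 1.4); G = 12.3.
W^NE = (Σα)·G − ½Σα_i² = 12.3² − ½·44.37 = 129.105.
Planner sets g_i = Σα_j = 12.3 for every i, so G^SO = 4·12.3 = 49.2.
W^SO = (Σα)·G^SO − ½·4·(Σα)² = (4/2)·12.3² = 302.58.
Deadweight loss = W^SO − W^NE = 173.475.

173.475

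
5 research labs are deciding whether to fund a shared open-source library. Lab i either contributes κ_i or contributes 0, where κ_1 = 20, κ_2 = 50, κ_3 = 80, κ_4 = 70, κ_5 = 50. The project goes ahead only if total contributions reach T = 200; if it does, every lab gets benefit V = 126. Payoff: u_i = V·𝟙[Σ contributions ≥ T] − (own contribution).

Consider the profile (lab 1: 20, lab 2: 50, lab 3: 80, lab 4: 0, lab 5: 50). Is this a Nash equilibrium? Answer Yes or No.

Total = 200 ≥ 200: provided.
Lab 1 (pledges 20, payoff 106): dropping to 0 → total 180, payoff 0. No gain.
Lab 2 (pledges 50, payoff 76): dropping to 0 → total 150, payoff 0. No gain.
Lab 3 (pledges 80, payoff 46): dropping to 0 → total 120, payoff 0. No gain.
Lab 4 (pledges 0, payoff 126): pledging 70 → total 270, payoff 56. No gain.
Lab 5 (pledges 50, payoff 76): dropping to 0 → total 150, payoff 0. No gain.

Yes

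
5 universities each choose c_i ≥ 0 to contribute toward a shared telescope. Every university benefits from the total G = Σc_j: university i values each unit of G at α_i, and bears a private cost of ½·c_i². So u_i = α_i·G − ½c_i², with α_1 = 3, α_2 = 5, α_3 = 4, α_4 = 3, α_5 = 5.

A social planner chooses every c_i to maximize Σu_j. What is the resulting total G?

Planner FOC: ∂(Σu_j)/∂c_i = (Σα_j) − c_i = 0, so c_i^SO = Σα_j = 20 for every i; G^SO = 100.

100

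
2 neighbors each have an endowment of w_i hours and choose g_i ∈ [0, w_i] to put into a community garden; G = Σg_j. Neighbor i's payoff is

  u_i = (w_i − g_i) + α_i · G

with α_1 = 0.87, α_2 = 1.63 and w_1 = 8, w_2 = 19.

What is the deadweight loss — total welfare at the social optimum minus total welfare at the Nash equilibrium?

12

∂u_i/∂g_i = α_i − 1, so neighbor i contributes w_i if α_i > 1, else 0.
α_i > 1 for i ∈ {2}; NE contributions (0, 19), G = 19.
W^NE = Σw_i − G^NE + (Σα_i)·G^NE = 27 + 1.5·19 = 55.5.
Planner: ∂(Σu_j)/∂g_i = Σα_j − 1 = 1.5 > 0, so everyone contributes w_i; G^SO = 27, W^SO = 27 + 1.5·27 = 67.5.
Deadweight loss = 12.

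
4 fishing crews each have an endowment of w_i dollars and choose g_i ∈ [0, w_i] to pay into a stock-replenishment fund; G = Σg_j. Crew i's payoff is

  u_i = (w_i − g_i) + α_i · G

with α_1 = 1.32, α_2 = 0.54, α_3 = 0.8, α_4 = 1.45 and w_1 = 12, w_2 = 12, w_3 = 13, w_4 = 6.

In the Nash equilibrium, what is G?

18

∂u_i/∂g_i = α_i − 1, so crew i contributes w_i if α_i > 1, else 0.
α_i > 1 for i ∈ {1, 4}; NE contributions (12, 0, 0, 6), G = 18.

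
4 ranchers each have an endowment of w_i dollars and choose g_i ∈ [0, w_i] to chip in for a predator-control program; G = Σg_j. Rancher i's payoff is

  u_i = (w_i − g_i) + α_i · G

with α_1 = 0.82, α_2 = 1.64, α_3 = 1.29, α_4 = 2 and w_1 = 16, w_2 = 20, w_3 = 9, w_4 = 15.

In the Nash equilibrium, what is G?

∂u_i/∂g_i = α_i − 1, so rancher i contributes w_i if α_i > 1, else 0.
α_i > 1 for i ∈ {2, 3, 4}; NE contributions (0, 20, 9, 15), G = 44.

44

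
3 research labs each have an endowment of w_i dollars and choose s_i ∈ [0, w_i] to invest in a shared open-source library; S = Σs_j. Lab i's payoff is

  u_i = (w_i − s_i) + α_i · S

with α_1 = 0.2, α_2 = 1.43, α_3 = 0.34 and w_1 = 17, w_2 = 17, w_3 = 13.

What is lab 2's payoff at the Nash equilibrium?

∂u_i/∂s_i = α_i − 1, so lab i contributes w_i if α_i > 1, else 0.
α_i > 1 for i ∈ {2}; NE contributions (0, 17, 0), S = 17.
u_2 = (17 − 17) + 1.43·17 = 24.31.

24.31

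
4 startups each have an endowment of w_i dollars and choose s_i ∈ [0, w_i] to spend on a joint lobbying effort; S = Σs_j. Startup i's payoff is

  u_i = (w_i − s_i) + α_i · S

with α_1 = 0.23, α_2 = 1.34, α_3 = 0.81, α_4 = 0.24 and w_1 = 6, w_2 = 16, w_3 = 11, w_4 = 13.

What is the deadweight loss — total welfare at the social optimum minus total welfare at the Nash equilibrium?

∂u_i/∂s_i = α_i − 1, so startup i contributes w_i if α_i > 1, else 0.
α_i > 1 for i ∈ {2}; NE contributions (0, 16, 0, 0), S = 16.
W^NE = Σw_i − S^NE + (Σα_i)·S^NE = 46 + 1.62·16 = 71.92.
Planner: ∂(Σu_j)/∂s_i = Σα_j − 1 = 1.62 > 0, so everyone contributes w_i; S^SO = 46, W^SO = 46 + 1.62·46 = 120.52.
Deadweight loss = 48.6.

48.6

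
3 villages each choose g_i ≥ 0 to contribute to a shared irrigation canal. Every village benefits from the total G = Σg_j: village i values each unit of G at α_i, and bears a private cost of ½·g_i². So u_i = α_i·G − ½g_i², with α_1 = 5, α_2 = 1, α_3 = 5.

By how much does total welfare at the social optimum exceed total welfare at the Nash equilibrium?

Village i's FOC: ∂u_i/∂g_i = α_i − g_i = 0, so g_i* = α_i.
NE contributions = (5, 1, 5); G = 11.
W^NE = (Σα)·G − ½Σα_i² = 11² − ½·51 = 95.5.
Planner sets g_i = Σα_j = 11 for every i, so G^SO = 3·11 = 33.
W^SO = (Σα)·G^SO − ½·3·(Σα)² = (3/2)·11² = 181.5.
Deadweight loss = W^SO − W^NE = 86.

86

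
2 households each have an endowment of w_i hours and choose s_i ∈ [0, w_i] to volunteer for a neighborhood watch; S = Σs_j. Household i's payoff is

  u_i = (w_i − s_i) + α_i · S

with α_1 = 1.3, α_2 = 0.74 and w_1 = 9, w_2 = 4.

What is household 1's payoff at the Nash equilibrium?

∂u_i/∂s_i = α_i − 1, so household i contributes w_i if α_i > 1, else 0.
α_i > 1 for i ∈ {1}; NE contributions (9, 0), S = 9.
u_1 = (9 − 9) + 1.3·9 = 11.7.

11.7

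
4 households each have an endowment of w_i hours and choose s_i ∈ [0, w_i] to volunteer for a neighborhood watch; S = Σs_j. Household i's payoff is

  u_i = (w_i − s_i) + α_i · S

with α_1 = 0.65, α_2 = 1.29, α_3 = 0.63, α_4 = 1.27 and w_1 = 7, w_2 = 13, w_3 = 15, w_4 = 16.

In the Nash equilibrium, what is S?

29

∂u_i/∂s_i = α_i − 1, so household i contributes w_i if α_i > 1, else 0.
α_i > 1 for i ∈ {2, 4}; NE contributions (0, 13, 0, 16), S = 29.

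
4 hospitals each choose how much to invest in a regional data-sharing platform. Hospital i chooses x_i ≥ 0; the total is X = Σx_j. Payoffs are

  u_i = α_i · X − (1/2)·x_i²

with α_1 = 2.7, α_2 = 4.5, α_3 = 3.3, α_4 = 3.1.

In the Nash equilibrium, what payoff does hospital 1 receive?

33.075

Hospital i's FOC: ∂u_i/∂x_i = α_i − x_i = 0, so x_i* = α_i.
NE contributions = (2.7, 4.5, 3.3, 3.1); X = 13.6.
u_1 = α_1·X − ½·(x_1)² = 2.7·13.6 − ½·2.7² = 33.075.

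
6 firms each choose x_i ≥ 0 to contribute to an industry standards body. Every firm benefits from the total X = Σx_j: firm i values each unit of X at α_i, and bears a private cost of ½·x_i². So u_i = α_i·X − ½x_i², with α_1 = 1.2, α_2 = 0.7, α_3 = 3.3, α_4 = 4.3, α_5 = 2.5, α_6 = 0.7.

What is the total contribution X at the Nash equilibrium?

12.7

Firm i's FOC: ∂u_i/∂x_i = α_i − x_i = 0, so x_i* = α_i.
NE contributions = (1.2, 0.7, 3.3, 4.3, 2.5, 0.7); X = 12.7.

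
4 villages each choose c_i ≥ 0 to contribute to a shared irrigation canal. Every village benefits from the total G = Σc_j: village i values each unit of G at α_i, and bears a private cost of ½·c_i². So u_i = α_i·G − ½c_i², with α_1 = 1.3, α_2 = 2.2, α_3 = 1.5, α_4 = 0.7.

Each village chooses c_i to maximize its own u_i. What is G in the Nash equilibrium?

5.7

Village i's FOC: ∂u_i/∂c_i = α_i − c_i = 0, so c_i* = α_i.
NE contributions = (1.3, 2.2, 1.5, 0.7); G = 5.7.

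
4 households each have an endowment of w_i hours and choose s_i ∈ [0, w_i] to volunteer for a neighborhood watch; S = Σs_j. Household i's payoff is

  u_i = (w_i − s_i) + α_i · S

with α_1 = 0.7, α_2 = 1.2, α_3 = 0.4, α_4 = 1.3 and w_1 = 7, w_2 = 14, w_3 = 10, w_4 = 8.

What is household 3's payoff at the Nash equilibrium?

18.8

∂u_i/∂s_i = α_i − 1, so household i contributes w_i if α_i > 1, else 0.
α_i > 1 for i ∈ {2, 4}; NE contributions (0, 14, 0, 8), S = 22.
u_3 = (10 − 0) + 0.4·22 = 18.8.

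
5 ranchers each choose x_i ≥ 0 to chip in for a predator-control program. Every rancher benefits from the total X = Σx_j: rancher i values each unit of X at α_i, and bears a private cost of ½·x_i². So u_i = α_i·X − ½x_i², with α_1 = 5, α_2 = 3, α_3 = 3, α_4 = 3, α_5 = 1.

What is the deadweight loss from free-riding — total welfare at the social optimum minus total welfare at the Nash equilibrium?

Rancher i's FOC: ∂u_i/∂x_i = α_i − x_i = 0, so x_i* = α_i.
NE contributions = (5, 3, 3, 3, 1); X = 15.
W^NE = (Σα)·X − ½Σα_i² = 15² − ½·53 = 198.5.
Planner sets x_i = Σα_j = 15 for every i, so X^SO = 5·15 = 75.
W^SO = (Σα)·X^SO − ½·5·(Σα)² = (5/2)·15² = 562.5.
Deadweight loss = W^SO − W^NE = 364.

364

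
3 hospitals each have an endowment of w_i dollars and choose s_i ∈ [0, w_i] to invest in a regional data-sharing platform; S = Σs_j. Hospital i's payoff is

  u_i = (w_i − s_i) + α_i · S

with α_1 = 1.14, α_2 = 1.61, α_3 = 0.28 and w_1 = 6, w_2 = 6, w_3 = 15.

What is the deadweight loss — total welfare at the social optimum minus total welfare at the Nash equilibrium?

∂u_i/∂s_i = α_i − 1, so hospital i contributes w_i if α_i > 1, else 0.
α_i > 1 for i ∈ {1, 2}; NE contributions (6, 6, 0), S = 12.
W^NE = Σw_i − S^NE + (Σα_i)·S^NE = 27 + 2.03·12 = 51.36.
Planner: ∂(Σu_j)/∂s_i = Σα_j − 1 = 2.03 > 0, so everyone contributes w_i; S^SO = 27, W^SO = 27 + 2.03·27 = 81.81.
Deadweight loss = 30.45.

30.45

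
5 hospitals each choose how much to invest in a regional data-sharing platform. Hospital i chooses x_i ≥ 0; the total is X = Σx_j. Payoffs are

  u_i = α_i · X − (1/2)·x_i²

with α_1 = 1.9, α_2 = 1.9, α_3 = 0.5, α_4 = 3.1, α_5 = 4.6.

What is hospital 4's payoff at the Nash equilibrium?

32.395

Hospital i's FOC: ∂u_i/∂x_i = α_i − x_i = 0, so x_i* = α_i.
NE contributions = (1.9, 1.9, 0.5, 3.1, 4.6); X = 12.
u_4 = α_4·X − ½·(x_4)² = 3.1·12 − ½·3.1² = 32.395.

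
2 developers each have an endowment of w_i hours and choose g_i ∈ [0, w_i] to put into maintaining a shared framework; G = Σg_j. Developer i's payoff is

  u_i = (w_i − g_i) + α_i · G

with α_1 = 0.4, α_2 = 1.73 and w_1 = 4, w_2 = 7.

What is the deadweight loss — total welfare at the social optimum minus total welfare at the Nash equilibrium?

∂u_i/∂g_i = α_i − 1, so developer i contributes w_i if α_i > 1, else 0.
α_i > 1 for i ∈ {2}; NE contributions (0, 7), G = 7.
W^NE = Σw_i − G^NE + (Σα_i)·G^NE = 11 + 1.13·7 = 18.91.
Planner: ∂(Σu_j)/∂g_i = Σα_j − 1 = 1.13 > 0, so everyone contributes w_i; G^SO = 11, W^SO = 11 + 1.13·11 = 23.43.
Deadweight loss = 4.52.

4.52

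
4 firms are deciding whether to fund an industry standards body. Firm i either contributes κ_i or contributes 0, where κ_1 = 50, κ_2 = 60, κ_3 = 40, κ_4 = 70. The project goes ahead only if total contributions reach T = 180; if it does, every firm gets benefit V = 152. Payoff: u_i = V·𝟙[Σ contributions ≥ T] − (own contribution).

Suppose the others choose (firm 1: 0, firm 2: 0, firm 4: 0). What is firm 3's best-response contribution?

Others' total = 0. Even contributing 40 gives 40 < 180: no benefit either way.
Best response: 0.

0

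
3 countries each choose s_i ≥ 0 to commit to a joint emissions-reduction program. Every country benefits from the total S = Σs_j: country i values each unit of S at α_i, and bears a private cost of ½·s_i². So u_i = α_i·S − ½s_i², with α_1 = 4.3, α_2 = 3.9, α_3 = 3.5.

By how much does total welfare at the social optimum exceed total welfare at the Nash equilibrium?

Country i's FOC: ∂u_i/∂s_i = α_i − s_i = 0, so s_i* = α_i.
NE contributions = (4.3, 3.9, 3.5); S = 11.7.
W^NE = (Σα)·S − ½Σα_i² = 11.7² − ½·45.95 = 113.915.
Planner sets s_i = Σα_j = 11.7 for every i, so S^SO = 3·11.7 = 35.1.
W^SO = (Σα)·S^SO − ½·3·(Σα)² = (3/2)·11.7² = 205.335.
Deadweight loss = W^SO − W^NE = 91.42.

91.42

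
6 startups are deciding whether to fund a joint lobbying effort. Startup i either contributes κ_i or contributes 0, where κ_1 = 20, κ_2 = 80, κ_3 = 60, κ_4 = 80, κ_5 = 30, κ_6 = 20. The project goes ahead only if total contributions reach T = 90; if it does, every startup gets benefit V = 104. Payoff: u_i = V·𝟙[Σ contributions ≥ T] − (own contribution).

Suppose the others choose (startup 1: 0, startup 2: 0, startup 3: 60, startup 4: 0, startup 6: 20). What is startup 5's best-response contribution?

30

Others' total = 80. Contributing 30 brings total to 110 ≥ 90: gain V − κ_5 = 74.
Best response: 30.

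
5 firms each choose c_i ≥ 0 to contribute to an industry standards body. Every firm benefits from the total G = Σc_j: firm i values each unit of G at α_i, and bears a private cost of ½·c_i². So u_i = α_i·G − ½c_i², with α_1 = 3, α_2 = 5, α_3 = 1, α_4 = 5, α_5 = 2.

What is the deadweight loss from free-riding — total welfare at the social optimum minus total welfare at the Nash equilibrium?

Firm i's FOC: ∂u_i/∂c_i = α_i − c_i = 0, so c_i* = α_i.
NE contributions = (3, 5, 1, 5, 2); G = 16.
W^NE = (Σα)·G − ½Σα_i² = 16² − ½·64 = 224.
Planner sets c_i = Σα_j = 16 for every i, so G^SO = 5·16 = 80.
W^SO = (Σα)·G^SO − ½·5·(Σα)² = (5/2)·16² = 640.
Deadweight loss = W^SO − W^NE = 416.

416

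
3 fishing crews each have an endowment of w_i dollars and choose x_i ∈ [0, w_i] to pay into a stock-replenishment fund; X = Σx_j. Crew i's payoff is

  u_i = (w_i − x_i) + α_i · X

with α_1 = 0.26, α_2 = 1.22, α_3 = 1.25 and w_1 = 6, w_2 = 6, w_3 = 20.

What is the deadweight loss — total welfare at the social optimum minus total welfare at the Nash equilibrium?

10.38

∂u_i/∂x_i = α_i − 1, so crew i contributes w_i if α_i > 1, else 0.
α_i > 1 for i ∈ {2, 3}; NE contributions (0, 6, 20), X = 26.
W^NE = Σw_i − X^NE + (Σα_i)·X^NE = 32 + 1.73·26 = 76.98.
Planner: ∂(Σu_j)/∂x_i = Σα_j − 1 = 1.73 > 0, so everyone contributes w_i; X^SO = 32, W^SO = 32 + 1.73·32 = 87.36.
Deadweight loss = 10.38.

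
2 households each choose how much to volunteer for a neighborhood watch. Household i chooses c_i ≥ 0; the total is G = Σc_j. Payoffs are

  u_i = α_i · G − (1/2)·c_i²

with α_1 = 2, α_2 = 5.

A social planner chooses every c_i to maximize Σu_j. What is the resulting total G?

Planner FOC: ∂(Σu_j)/∂c_i = (Σα_j) − c_i = 0, so c_i^SO = Σα_j = 7 for every i; G^SO = 14.

14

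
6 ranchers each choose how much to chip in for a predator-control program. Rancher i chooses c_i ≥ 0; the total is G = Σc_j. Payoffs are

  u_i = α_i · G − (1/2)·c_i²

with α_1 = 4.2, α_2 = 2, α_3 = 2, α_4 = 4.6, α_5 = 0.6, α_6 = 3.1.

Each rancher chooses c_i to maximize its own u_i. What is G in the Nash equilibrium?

16.5

Rancher i's FOC: ∂u_i/∂c_i = α_i − c_i = 0, so c_i* = α_i.
NE contributions = (4.2, 2, 2, 4.6, 0.6, 3.1); G = 16.5.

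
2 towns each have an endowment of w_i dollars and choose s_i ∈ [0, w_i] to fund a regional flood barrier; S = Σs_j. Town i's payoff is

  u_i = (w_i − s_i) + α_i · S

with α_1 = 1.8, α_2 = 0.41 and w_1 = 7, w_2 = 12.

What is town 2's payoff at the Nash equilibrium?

14.87

∂u_i/∂s_i = α_i − 1, so town i contributes w_i if α_i > 1, else 0.
α_i > 1 for i ∈ {1}; NE contributions (7, 0), S = 7.
u_2 = (12 − 0) + 0.41·7 = 14.87.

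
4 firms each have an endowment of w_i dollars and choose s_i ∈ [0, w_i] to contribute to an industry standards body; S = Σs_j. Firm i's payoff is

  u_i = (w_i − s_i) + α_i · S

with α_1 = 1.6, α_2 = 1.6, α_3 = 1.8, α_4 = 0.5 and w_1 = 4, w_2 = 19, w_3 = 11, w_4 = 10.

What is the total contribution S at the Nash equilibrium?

∂u_i/∂s_i = α_i − 1, so firm i contributes w_i if α_i > 1, else 0.
α_i > 1 for i ∈ {1, 2, 3}; NE contributions (4, 19, 11, 0), S = 34.

34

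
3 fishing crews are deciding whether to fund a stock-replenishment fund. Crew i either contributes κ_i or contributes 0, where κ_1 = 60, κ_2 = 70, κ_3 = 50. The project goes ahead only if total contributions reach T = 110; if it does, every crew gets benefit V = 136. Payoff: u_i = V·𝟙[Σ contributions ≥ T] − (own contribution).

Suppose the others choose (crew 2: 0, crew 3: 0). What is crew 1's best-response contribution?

Others' total = 0. Even contributing 60 gives 60 < 110: no benefit either way.
Best response: 0.

0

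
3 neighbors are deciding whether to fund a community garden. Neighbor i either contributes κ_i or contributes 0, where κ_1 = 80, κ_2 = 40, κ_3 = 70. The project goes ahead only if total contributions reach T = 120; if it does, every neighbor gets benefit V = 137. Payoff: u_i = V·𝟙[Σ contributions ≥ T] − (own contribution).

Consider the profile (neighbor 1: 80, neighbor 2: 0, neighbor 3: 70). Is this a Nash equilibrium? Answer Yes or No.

Total = 150 ≥ 120: provided.
Neighbor 1 (pledges 80, payoff 57): dropping to 0 → total 70, payoff 0. No gain.
Neighbor 2 (pledges 0, payoff 137): pledging 40 → total 190, payoff 97. No gain.
Neighbor 3 (pledges 70, payoff 67): dropping to 0 → total 80, payoff 0. No gain.

Yes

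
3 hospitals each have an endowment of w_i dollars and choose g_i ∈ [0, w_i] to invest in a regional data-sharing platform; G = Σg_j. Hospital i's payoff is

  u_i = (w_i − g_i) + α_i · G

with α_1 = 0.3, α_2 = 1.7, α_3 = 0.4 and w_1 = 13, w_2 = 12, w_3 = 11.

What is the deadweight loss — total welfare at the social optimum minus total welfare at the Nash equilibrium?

33.6

∂u_i/∂g_i = α_i − 1, so hospital i contributes w_i if α_i > 1, else 0.
α_i > 1 for i ∈ {2}; NE contributions (0, 12, 0), G = 12.
W^NE = Σw_i − G^NE + (Σα_i)·G^NE = 36 + 1.4·12 = 52.8.
Planner: ∂(Σu_j)/∂g_i = Σα_j − 1 = 1.4 > 0, so everyone contributes w_i; G^SO = 36, W^SO = 36 + 1.4·36 = 86.4.
Deadweight loss = 33.6.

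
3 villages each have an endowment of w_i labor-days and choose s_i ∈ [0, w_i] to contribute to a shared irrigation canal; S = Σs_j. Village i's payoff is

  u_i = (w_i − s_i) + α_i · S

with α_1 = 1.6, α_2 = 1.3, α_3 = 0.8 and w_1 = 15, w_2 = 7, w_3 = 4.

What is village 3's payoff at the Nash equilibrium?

21.6

∂u_i/∂s_i = α_i − 1, so village i contributes w_i if α_i > 1, else 0.
α_i > 1 for i ∈ {1, 2}; NE contributions (15, 7, 0), S = 22.
u_3 = (4 − 0) + 0.8·22 = 21.6.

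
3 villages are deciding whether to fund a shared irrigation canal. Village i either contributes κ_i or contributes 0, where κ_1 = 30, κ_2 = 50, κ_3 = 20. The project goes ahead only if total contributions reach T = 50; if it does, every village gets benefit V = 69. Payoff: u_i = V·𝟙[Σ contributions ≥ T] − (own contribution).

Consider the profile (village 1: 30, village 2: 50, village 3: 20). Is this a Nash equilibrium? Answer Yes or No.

Total = 100 ≥ 50: provided.
Village 1 (pledges 30, payoff 39): dropping to 0 → total 70, payoff 69. Profitable deviation.

No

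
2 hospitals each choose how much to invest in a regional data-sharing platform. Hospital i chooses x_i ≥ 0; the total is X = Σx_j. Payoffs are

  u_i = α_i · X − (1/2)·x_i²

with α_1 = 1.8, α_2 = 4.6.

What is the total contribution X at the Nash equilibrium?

6.4

Hospital i's FOC: ∂u_i/∂x_i = α_i − x_i = 0, so x_i* = α_i.
NE contributions = (1.8, 4.6); X = 6.4.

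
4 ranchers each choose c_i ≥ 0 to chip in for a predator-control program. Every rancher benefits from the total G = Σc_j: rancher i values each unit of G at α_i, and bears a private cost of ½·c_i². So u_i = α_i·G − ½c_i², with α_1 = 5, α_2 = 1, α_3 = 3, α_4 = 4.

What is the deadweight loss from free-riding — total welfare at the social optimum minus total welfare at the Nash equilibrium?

194.5

Rancher i's FOC: ∂u_i/∂c_i = α_i − c_i = 0, so c_i* = α_i.
NE contributions = (5, 1, 3, 4); G = 13.
W^NE = (Σα)·G − ½Σα_i² = 13² − ½·51 = 143.5.
Planner sets c_i = Σα_j = 13 for every i, so G^SO = 4·13 = 52.
W^SO = (Σα)·G^SO − ½·4·(Σα)² = (4/2)·13² = 338.
Deadweight loss = W^SO − W^NE = 194.5.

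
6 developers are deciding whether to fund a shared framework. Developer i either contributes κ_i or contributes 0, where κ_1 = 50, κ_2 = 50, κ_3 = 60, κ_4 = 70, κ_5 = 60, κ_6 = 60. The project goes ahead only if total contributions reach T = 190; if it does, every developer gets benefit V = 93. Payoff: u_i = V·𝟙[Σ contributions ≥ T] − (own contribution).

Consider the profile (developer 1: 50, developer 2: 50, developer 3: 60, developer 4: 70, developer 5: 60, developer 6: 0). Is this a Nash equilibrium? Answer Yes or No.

No

Total = 290 ≥ 190: provided.
Developer 1 (pledges 50, payoff 43): dropping to 0 → total 240, payoff 93. Profitable deviation.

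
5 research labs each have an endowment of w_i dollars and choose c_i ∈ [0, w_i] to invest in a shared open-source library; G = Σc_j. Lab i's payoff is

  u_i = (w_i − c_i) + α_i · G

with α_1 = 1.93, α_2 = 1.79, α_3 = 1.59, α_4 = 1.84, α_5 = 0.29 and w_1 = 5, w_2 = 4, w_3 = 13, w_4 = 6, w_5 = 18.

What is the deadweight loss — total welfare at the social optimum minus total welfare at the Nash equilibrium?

∂u_i/∂c_i = α_i − 1, so lab i contributes w_i if α_i > 1, else 0.
α_i > 1 for i ∈ {1, 2, 3, 4}; NE contributions (5, 4, 13, 6, 0), G = 28.
W^NE = Σw_i − G^NE + (Σα_i)·G^NE = 46 + 6.44·28 = 226.32.
Planner: ∂(Σu_j)/∂c_i = Σα_j − 1 = 6.44 > 0, so everyone contributes w_i; G^SO = 46, W^SO = 46 + 6.44·46 = 342.24.
Deadweight loss = 115.92.

115.92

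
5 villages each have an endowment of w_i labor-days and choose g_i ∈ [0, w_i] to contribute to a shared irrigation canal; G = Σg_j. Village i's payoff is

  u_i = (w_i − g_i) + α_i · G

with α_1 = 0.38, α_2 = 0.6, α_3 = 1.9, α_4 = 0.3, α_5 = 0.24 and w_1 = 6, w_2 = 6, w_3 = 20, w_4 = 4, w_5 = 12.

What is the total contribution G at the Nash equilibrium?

∂u_i/∂g_i = α_i − 1, so village i contributes w_i if α_i > 1, else 0.
α_i > 1 for i ∈ {3}; NE contributions (0, 0, 20, 0, 0), G = 20.

20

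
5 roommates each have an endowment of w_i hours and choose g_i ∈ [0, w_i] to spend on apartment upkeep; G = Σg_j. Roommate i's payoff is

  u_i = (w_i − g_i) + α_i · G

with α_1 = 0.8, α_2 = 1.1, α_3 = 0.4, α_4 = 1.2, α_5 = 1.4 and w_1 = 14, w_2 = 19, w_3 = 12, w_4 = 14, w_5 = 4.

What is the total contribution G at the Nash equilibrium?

∂u_i/∂g_i = α_i − 1, so roommate i contributes w_i if α_i > 1, else 0.
α_i > 1 for i ∈ {2, 4, 5}; NE contributions (0, 19, 0, 14, 4), G = 37.

37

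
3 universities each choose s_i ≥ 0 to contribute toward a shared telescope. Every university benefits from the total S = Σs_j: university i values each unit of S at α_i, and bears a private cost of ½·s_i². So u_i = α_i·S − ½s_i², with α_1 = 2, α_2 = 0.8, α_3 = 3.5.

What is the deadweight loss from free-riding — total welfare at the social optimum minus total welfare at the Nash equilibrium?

University i's FOC: ∂u_i/∂s_i = α_i − s_i = 0, so s_i* = α_i.
NE contributions = (2, 0.8, 3.5); S = 6.3.
W^NE = (Σα)·S − ½Σα_i² = 6.3² − ½·16.89 = 31.245.
Planner sets s_i = Σα_j = 6.3 for every i, so S^SO = 3·6.3 = 18.9.
W^SO = (Σα)·S^SO − ½·3·(Σα)² = (3/2)·6.3² = 59.535.
Deadweight loss = W^SO − W^NE = 28.29.

28.29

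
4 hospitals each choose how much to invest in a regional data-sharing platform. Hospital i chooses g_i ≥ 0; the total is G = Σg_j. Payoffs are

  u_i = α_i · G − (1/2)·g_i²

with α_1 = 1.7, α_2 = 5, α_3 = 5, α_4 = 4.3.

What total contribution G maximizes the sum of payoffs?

64

Planner FOC: ∂(Σu_j)/∂g_i = (Σα_j) − g_i = 0, so g_i^SO = Σα_j = 16 for every i; G^SO = 64.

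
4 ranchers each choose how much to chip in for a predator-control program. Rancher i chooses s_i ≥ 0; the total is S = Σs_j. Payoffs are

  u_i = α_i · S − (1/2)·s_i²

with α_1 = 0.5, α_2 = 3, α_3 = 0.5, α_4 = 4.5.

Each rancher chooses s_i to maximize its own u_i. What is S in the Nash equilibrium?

Rancher i's FOC: ∂u_i/∂s_i = α_i − s_i = 0, so s_i* = α_i.
NE contributions = (0.5, 3, 0.5, 4.5); S = 8.5.

8.5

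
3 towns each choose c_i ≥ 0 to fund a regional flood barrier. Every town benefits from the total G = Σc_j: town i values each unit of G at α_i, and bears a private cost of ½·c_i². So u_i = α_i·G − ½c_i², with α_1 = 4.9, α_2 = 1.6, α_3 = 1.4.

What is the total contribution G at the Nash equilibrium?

Town i's FOC: ∂u_i/∂c_i = α_i − c_i = 0, so c_i* = α_i.
NE contributions = (4.9, 1.6, 1.4); G = 7.9.

7.9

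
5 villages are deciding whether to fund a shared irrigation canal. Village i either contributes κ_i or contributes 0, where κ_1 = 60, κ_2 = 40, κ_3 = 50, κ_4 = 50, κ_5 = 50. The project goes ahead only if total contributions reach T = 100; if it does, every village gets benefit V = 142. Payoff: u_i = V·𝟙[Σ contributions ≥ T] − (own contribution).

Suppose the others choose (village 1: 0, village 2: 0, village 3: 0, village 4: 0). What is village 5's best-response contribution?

0

Others' total = 0. Even contributing 50 gives 50 < 100: no benefit either way.
Best response: 0.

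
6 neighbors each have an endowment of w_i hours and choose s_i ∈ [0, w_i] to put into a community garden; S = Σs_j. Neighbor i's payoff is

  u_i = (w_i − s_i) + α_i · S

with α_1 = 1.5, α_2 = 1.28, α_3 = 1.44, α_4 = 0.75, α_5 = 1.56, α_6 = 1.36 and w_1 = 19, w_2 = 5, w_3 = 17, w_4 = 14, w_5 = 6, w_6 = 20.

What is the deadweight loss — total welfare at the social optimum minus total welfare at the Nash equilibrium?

∂u_i/∂s_i = α_i − 1, so neighbor i contributes w_i if α_i > 1, else 0.
α_i > 1 for i ∈ {1, 2, 3, 5, 6}; NE contributions (19, 5, 17, 0, 6, 20), S = 67.
W^NE = Σw_i − S^NE + (Σα_i)·S^NE = 81 + 6.89·67 = 542.63.
Planner: ∂(Σu_j)/∂s_i = Σα_j − 1 = 6.89 > 0, so everyone contributes w_i; S^SO = 81, W^SO = 81 + 6.89·81 = 639.09.
Deadweight loss = 96.46.

96.46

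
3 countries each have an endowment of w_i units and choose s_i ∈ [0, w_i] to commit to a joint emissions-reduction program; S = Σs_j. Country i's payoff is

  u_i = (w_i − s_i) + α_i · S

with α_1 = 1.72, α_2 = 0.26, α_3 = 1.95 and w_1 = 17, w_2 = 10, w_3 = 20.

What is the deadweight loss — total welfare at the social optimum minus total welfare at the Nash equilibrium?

29.3

∂u_i/∂s_i = α_i − 1, so country i contributes w_i if α_i > 1, else 0.
α_i > 1 for i ∈ {1, 3}; NE contributions (17, 0, 20), S = 37.
W^NE = Σw_i − S^NE + (Σα_i)·S^NE = 47 + 2.93·37 = 155.41.
Planner: ∂(Σu_j)/∂s_i = Σα_j − 1 = 2.93 > 0, so everyone contributes w_i; S^SO = 47, W^SO = 47 + 2.93·47 = 184.71.
Deadweight loss = 29.3.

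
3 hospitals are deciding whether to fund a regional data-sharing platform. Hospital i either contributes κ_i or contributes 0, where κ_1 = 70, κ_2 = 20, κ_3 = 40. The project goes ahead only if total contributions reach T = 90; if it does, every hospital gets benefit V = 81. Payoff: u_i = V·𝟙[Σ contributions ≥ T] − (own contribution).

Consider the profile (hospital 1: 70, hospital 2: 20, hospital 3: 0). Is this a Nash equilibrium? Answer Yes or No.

Yes

Total = 90 ≥ 90: provided.
Hospital 1 (pledges 70, payoff 11): dropping to 0 → total 20, payoff 0. No gain.
Hospital 2 (pledges 20, payoff 61): dropping to 0 → total 70, payoff 0. No gain.
Hospital 3 (pledges 0, payoff 81): pledging 40 → total 130, payoff 41. No gain.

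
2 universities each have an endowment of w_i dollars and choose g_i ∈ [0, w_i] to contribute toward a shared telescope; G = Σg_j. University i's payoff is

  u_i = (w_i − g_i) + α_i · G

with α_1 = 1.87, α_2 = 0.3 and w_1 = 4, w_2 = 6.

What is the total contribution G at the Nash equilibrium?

∂u_i/∂g_i = α_i − 1, so university i contributes w_i if α_i > 1, else 0.
α_i > 1 for i ∈ {1}; NE contributions (4, 0), G = 4.

4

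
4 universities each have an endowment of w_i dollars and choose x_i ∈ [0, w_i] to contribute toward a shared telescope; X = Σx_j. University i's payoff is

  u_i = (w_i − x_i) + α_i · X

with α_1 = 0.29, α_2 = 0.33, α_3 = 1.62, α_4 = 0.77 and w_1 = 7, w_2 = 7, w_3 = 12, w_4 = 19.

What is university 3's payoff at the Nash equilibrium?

19.44

∂u_i/∂x_i = α_i − 1, so university i contributes w_i if α_i > 1, else 0.
α_i > 1 for i ∈ {3}; NE contributions (0, 0, 12, 0), X = 12.
u_3 = (12 − 12) + 1.62·12 = 19.44.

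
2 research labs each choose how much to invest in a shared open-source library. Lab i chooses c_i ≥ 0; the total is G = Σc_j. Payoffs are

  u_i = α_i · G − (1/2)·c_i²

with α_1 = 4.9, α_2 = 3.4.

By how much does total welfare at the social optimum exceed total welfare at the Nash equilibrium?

17.785

Lab i's FOC: ∂u_i/∂c_i = α_i − c_i = 0, so c_i* = α_i.
NE contributions = (4.9, 3.4); G = 8.3.
W^NE = (Σα)·G − ½Σα_i² = 8.3² − ½·35.57 = 51.105.
Planner sets c_i = Σα_j = 8.3 for every i, so G^SO = 2·8.3 = 16.6.
W^SO = (Σα)·G^SO − ½·2·(Σα)² = (2/2)·8.3² = 68.89.
Deadweight loss = W^SO − W^NE = 17.785.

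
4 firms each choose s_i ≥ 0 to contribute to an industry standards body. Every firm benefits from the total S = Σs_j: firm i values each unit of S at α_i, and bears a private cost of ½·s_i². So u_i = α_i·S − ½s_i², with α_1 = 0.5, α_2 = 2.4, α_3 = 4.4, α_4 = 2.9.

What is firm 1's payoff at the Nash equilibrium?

Firm i's FOC: ∂u_i/∂s_i = α_i − s_i = 0, so s_i* = α_i.
NE contributions = (0.5, 2.4, 4.4, 2.9); S = 10.2.
u_1 = α_1·S − ½·(s_1)² = 0.5·10.2 − ½·0.5² = 4.975.

4.975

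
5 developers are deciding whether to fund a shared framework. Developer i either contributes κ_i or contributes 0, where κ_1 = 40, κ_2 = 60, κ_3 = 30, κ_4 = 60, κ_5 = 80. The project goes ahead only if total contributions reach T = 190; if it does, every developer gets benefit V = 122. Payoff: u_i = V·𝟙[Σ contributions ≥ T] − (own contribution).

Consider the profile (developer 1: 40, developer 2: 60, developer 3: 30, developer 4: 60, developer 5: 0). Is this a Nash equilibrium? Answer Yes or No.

Total = 190 ≥ 190: provided.
Developer 1 (pledges 40, payoff 82): dropping to 0 → total 150, payoff 0. No gain.
Developer 2 (pledges 60, payoff 62): dropping to 0 → total 130, payoff 0. No gain.
Developer 3 (pledges 30, payoff 92): dropping to 0 → total 160, payoff 0. No gain.
Developer 4 (pledges 60, payoff 62): dropping to 0 → total 130, payoff 0. No gain.
Developer 5 (pledges 0, payoff 122): pledging 80 → total 270, payoff 42. No gain.

Yes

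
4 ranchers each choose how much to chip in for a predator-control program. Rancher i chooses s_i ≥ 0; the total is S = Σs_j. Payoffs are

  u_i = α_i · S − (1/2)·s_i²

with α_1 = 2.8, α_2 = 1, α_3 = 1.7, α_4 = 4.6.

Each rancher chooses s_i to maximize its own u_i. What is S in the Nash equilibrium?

Rancher i's FOC: ∂u_i/∂s_i = α_i − s_i = 0, so s_i* = α_i.
NE contributions = (2.8, 1, 1.7, 4.6); S = 10.1.

10.1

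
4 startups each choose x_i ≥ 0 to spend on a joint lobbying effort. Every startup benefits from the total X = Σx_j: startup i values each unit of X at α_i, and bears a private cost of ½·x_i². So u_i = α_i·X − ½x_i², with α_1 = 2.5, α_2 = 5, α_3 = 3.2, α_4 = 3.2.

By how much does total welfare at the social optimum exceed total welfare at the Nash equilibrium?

Startup i's FOC: ∂u_i/∂x_i = α_i − x_i = 0, so x_i* = α_i.
NE contributions = (2.5, 5, 3.2, 3.2); X = 13.9.
W^NE = (Σα)·X − ½Σα_i² = 13.9² − ½·51.73 = 167.345.
Planner sets x_i = Σα_j = 13.9 for every i, so X^SO = 4·13.9 = 55.6.
W^SO = (Σα)·X^SO − ½·4·(Σα)² = (4/2)·13.9² = 386.42.
Deadweight loss = W^SO − W^NE = 219.075.

219.075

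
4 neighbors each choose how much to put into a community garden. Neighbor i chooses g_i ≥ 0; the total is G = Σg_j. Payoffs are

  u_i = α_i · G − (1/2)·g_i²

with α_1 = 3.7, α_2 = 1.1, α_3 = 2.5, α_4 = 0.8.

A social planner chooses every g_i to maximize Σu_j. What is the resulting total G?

32.4

Planner FOC: ∂(Σu_j)/∂g_i = (Σα_j) − g_i = 0, so g_i^SO = Σα_j = 8.1 for every i; G^SO = 32.4.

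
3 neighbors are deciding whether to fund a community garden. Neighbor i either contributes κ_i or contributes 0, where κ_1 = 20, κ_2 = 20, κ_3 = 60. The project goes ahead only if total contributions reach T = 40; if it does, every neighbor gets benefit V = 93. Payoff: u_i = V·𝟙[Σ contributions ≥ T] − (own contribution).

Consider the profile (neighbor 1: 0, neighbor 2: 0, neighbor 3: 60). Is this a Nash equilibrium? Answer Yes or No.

Total = 60 ≥ 40: provided.
Neighbor 1 (pledges 0, payoff 93): pledging 20 → total 80, payoff 73. No gain.
Neighbor 2 (pledges 0, payoff 93): pledging 20 → total 80, payoff 73. No gain.
Neighbor 3 (pledges 60, payoff 33): dropping to 0 → total 0, payoff 0. No gain.

Yes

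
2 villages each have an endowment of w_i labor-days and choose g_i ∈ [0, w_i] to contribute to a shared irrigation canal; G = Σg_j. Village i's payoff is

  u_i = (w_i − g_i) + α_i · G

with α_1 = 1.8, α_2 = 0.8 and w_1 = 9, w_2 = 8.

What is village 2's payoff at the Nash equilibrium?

15.2

∂u_i/∂g_i = α_i − 1, so village i contributes w_i if α_i > 1, else 0.
α_i > 1 for i ∈ {1}; NE contributions (9, 0), G = 9.
u_2 = (8 − 0) + 0.8·9 = 15.2.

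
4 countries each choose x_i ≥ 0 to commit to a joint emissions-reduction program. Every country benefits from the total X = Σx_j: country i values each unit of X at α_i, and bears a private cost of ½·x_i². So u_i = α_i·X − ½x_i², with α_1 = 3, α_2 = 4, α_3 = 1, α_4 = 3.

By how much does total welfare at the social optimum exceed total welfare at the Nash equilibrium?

Country i's FOC: ∂u_i/∂x_i = α_i − x_i = 0, so x_i* = α_i.
NE contributions = (3, 4, 1, 3); X = 11.
W^NE = (Σα)·X − ½Σα_i² = 11² − ½·35 = 103.5.
Planner sets x_i = Σα_j = 11 for every i, so X^SO = 4·11 = 44.
W^SO = (Σα)·X^SO − ½·4·(Σα)² = (4/2)·11² = 242.
Deadweight loss = W^SO − W^NE = 138.5.

138.5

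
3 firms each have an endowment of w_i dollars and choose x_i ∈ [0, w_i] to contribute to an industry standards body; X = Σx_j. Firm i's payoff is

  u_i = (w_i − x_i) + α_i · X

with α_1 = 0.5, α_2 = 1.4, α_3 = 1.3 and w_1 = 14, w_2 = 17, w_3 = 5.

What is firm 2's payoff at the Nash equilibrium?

30.8

∂u_i/∂x_i = α_i − 1, so firm i contributes w_i if α_i > 1, else 0.
α_i > 1 for i ∈ {2, 3}; NE contributions (0, 17, 5), X = 22.
u_2 = (17 − 17) + 1.4·22 = 30.8.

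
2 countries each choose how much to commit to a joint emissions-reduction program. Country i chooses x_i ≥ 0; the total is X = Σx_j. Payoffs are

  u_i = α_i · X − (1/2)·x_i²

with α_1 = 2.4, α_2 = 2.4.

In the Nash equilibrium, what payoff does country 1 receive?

8.64

Country i's FOC: ∂u_i/∂x_i = α_i − x_i = 0, so x_i* = α_i.
NE contributions = (2.4, 2.4); X = 4.8.
u_1 = α_1·X − ½·(x_1)² = 2.4·4.8 − ½·2.4² = 8.64.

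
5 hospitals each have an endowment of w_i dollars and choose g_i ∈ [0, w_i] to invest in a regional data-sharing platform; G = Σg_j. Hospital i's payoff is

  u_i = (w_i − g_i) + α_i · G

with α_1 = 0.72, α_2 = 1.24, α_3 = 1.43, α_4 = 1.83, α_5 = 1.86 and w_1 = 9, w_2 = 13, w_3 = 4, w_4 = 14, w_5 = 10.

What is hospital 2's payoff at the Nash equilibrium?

∂u_i/∂g_i = α_i − 1, so hospital i contributes w_i if α_i > 1, else 0.
α_i > 1 for i ∈ {2, 3, 4, 5}; NE contributions (0, 13, 4, 14, 10), G = 41.
u_2 = (13 − 13) + 1.24·41 = 50.84.

50.84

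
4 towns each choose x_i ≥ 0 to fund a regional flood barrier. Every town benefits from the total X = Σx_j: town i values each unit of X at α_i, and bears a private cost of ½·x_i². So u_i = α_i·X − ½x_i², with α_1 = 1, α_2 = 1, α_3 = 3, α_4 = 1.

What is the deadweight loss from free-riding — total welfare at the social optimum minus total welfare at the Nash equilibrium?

42

Town i's FOC: ∂u_i/∂x_i = α_i − x_i = 0, so x_i* = α_i.
NE contributions = (1, 1, 3, 1); X = 6.
W^NE = (Σα)·X − ½Σα_i² = 6² − ½·12 = 30.
Planner sets x_i = Σα_j = 6 for every i, so X^SO = 4·6 = 24.
W^SO = (Σα)·X^SO − ½·4·(Σα)² = (4/2)·6² = 72.
Deadweight loss = W^SO − W^NE = 42.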